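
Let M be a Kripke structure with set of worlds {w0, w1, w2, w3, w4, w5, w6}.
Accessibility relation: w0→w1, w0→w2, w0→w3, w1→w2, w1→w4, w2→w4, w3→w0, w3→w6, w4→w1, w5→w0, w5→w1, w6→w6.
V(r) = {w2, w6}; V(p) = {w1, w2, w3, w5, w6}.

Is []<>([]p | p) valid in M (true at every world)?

Yes

Let φ = []<>([]p | p). Evaluate φ at each world:
  w0 (successors {w1, w2, w3}): φ is true.
  w1 (successors {w2, w4}): φ is true.
  w2 (successors {w4}): φ is true.
  w3 (successors {w0, w6}): φ is true.
  w4 (successors {w1}): φ is true.
  w5 (successors {w0, w1}): φ is true.
  w6 (successors {w6}): φ is true.
For instance, at w0:
  At w0: []<>([]p | p) requires <>([]p | p) at every successor {w1, w2, w3}.
      At w1: <>([]p | p) requires []p | p at some successor in {w2, w4}.
        []p | p holds at w2, so <>([]p | p) is true at w1.
      At w2: <>([]p | p) requires []p | p at some successor in {w4}.
        []p | p holds at w4, so <>([]p | p) is true at w2.
      At w3: <>([]p | p) requires []p | p at some successor in {w0, w6}.
        []p | p holds at w0, so <>([]p | p) is true at w3.
  So []<>([]p | p) is true at w0.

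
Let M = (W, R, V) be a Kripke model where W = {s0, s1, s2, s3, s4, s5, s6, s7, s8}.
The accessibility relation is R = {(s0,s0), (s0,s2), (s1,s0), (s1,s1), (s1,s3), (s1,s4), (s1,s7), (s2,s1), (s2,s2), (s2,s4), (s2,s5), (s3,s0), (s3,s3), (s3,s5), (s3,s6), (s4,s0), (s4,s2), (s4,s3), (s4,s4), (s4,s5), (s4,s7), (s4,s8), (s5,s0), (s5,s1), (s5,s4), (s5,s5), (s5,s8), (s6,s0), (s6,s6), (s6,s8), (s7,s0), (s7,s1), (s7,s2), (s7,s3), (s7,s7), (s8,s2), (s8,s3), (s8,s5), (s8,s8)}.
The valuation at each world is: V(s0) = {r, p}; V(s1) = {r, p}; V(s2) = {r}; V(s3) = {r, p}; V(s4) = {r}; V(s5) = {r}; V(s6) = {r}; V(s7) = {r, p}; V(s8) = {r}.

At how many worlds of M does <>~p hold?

9

Recall that <>ψ holds at a world iff ψ holds at some accessible world.
Let φ = <>~p. Evaluate φ at each world:
  s0 (successors {s0, s2}): φ is true.
  s1 (successors {s0, s1, s3, s4, s7}): φ is true.
  s2 (successors {s1, s2, s4, s5}): φ is true.
  s3 (successors {s0, s3, s5, s6}): φ is true.
  s4 (successors {s0, s2, s3, s4, s5, s7, s8}): φ is true.
  s5 (successors {s0, s1, s4, s5, s8}): φ is true.
  s6 (successors {s0, s6, s8}): φ is true.
  s7 (successors {s0, s1, s2, s3, s7}): φ is true.
  s8 (successors {s2, s3, s5, s8}): φ is true.
For instance, at s1:
  At s1: <>~p requires ~p at some successor in {s0, s1, s3, s4, s7}.
    ~p holds at s4, so <>~p is true at s1.
Satisfying worlds: {s0, s1, s2, s3, s4, s5, s6, s7, s8}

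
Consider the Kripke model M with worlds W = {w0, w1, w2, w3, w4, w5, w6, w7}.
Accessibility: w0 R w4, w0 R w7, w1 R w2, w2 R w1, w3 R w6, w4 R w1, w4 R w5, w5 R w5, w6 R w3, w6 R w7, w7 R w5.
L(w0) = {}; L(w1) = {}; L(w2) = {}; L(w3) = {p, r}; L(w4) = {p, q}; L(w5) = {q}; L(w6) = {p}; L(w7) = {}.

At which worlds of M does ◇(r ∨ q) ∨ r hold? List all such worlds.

w0, w3, w4, w5, w6, w7

Let φ = ◇(r ∨ q) ∨ r. Evaluate φ at each world:
  w0 (successors {w4, w7}): φ is true.
  w1 (successors {w2}): φ is false.
  w2 (successors {w1}): φ is false.
  w3 (successors {w6}): φ is true.
  w4 (successors {w1, w5}): φ is true.
  w5 (successors {w5}): φ is true.
  w6 (successors {w3, w7}): φ is true.
  w7 (successors {w5}): φ is true.
For instance, at w4:
  At w4: ◇(r ∨ q) is true, r is false, so ◇(r ∨ q) ∨ r is true.
    At w4: ◇(r ∨ q) requires r ∨ q at some successor in {w1, w5}.
      r ∨ q holds at w5, so ◇(r ∨ q) is true at w4.
Satisfying worlds: {w0, w3, w4, w5, w6, w7}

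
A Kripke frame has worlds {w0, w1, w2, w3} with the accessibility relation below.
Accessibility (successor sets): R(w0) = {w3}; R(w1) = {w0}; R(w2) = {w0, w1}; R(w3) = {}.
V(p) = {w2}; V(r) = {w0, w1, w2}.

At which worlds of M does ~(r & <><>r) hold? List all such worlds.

Recall that <>ψ holds at a world iff ψ holds at some accessible world.
Let φ = ~(r & <><>r). Evaluate φ at each world:
  w0 (successors {w3}): φ is true.
  w1 (successors {w0}): φ is true.
  w2 (successors {w0, w1}): φ is false.
  w3 (successors ∅): φ is true.
For instance, at w2:
  At w2: r & <><>r is true, so ~(r & <><>r) is false.
    At w2: r is true, <><>r is true, so r & <><>r is true.
      At w2: <><>r requires <>r at some successor in {w0, w1}.
        <>r holds at w1, so <><>r is true at w2.
Satisfying worlds: {w0, w1, w3}

w0, w1, w3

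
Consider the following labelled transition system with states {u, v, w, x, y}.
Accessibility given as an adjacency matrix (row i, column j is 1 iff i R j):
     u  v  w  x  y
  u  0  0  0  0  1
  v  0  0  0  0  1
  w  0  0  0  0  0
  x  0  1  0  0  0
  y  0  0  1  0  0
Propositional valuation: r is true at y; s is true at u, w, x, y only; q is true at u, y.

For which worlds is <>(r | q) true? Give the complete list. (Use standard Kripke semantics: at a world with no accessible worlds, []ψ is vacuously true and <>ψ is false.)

Recall that <>ψ holds at a world iff ψ holds at some accessible world.
Let φ = <>(r | q). Evaluate φ at each world:
  u (successors {y}): φ is true.
  v (successors {y}): φ is true.
  w (successors ∅): φ is false.
  x (successors {v}): φ is false.
  y (successors {w}): φ is false.
For instance, at x:
  At x: <>(r | q) requires r | q at some successor in {v}.
    At v: r | q is false.
  So <>(r | q) is false at x.
Satisfying worlds: {u, v}

u, v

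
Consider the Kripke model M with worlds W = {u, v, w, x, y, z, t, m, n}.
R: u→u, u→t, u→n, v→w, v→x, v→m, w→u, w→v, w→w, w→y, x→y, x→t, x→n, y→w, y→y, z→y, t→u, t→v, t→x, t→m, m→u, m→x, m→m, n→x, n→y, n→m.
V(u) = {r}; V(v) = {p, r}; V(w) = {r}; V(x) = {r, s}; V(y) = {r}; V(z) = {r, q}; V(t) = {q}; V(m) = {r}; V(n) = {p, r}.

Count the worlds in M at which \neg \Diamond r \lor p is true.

2

Let φ = \neg \Diamond r \lor p. Evaluate φ at each world:
  u (successors {u, t, n}): φ is false.
  v (successors {w, x, m}): φ is true.
  w (successors {u, v, w, y}): φ is false.
  x (successors {y, t, n}): φ is false.
  y (successors {w, y}): φ is false.
  z (successors {y}): φ is false.
  t (successors {u, v, x, m}): φ is false.
  m (successors {u, x, m}): φ is false.
  n (successors {x, y, m}): φ is true.
For instance, at z:
  At z: \neg \Diamond r is false, p is false, so \neg \Diamond r \lor p is false.
    At z: \Diamond r is true, so \neg \Diamond r is false.
      At z: \Diamond r requires r at some successor in {y}.
        r holds at y, so \Diamond r is true at z.
Satisfying worlds: {v, n}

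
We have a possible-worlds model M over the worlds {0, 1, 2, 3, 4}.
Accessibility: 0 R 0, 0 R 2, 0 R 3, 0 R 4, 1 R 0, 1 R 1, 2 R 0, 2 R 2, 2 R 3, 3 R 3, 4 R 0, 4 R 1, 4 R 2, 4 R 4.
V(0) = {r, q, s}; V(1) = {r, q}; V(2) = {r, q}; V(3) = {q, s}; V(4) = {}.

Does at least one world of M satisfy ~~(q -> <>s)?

Recall that <>ψ holds at a world iff ψ holds at some accessible world.
Let φ = ~~(q -> <>s). Evaluate φ at each world:
  0 (successors {0, 2, 3, 4}): φ is true.
  1 (successors {0, 1}): φ is true.
  2 (successors {0, 2, 3}): φ is true.
  3 (successors {3}): φ is true.
  4 (successors {0, 1, 2, 4}): φ is true.
Detail at 0 (witness):
  At 0: ~(q -> <>s) is false, so ~~(q -> <>s) is true.
    At 0: q -> <>s is true, so ~(q -> <>s) is false.
      At 0: q is true, <>s is true, so q -> <>s is true.

Yes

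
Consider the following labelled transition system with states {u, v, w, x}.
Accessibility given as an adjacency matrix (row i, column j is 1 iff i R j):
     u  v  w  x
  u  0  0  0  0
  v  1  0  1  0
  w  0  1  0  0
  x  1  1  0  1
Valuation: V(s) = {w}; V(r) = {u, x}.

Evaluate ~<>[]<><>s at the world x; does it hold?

Recall that []ψ holds at a world iff ψ holds at every accessible world, and <>ψ holds iff ψ holds at some accessible world.
At x: <>[]<><>s is true, so ~<>[]<><>s is false.
  At x: <>[]<><>s requires []<><>s at some successor in {u, v, x}.
    []<><>s holds at u, so <>[]<><>s is true at x.
      At u: no accessible worlds, so []<><>s holds vacuously.

No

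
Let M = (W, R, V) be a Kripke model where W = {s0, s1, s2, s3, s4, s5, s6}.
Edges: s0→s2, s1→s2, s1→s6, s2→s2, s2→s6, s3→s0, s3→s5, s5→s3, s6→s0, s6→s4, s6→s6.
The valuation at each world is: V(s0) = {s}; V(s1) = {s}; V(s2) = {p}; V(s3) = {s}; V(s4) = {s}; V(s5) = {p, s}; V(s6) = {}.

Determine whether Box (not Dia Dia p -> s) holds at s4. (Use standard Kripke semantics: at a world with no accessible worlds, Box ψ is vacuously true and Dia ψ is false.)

Yes

Recall that Box ψ holds at a world iff ψ holds at every accessible world, and Dia ψ holds iff ψ holds at some accessible world.
At s4: no accessible worlds, so Box (not Dia Dia p -> s) holds vacuously.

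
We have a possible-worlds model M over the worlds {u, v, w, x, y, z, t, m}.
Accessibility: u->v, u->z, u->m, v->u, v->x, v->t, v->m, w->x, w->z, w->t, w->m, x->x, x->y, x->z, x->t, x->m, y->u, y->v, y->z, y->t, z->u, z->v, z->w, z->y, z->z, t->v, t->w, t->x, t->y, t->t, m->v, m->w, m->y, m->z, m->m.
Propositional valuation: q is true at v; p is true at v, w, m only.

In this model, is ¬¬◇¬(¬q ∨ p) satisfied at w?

No

At w: ¬◇¬(¬q ∨ p) is true, so ¬¬◇¬(¬q ∨ p) is false.
  At w: ◇¬(¬q ∨ p) is false, so ¬◇¬(¬q ∨ p) is true.
    At w: ◇¬(¬q ∨ p) requires ¬(¬q ∨ p) at some successor in {x, z, t, m}.
      At x: ¬(¬q ∨ p) is false.
      At z: ¬(¬q ∨ p) is false.
      At t: ¬(¬q ∨ p) is false.
      At m: ¬(¬q ∨ p) is false.
    So ◇¬(¬q ∨ p) is false at w.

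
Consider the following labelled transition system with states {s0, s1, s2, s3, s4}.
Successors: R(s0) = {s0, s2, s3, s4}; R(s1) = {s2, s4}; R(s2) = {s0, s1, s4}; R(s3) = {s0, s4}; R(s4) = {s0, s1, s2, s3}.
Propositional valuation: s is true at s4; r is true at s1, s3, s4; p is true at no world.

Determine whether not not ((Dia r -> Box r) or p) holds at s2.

At s2: not ((Dia r -> Box r) or p) is true, so not not ((Dia r -> Box r) or p) is false.
  At s2: (Dia r -> Box r) or p is false, so not ((Dia r -> Box r) or p) is true.
    At s2: Dia r -> Box r is false, p is false, so (Dia r -> Box r) or p is false.
      At s2: Dia r is true, Box r is false, so Dia r -> Box r is false.

No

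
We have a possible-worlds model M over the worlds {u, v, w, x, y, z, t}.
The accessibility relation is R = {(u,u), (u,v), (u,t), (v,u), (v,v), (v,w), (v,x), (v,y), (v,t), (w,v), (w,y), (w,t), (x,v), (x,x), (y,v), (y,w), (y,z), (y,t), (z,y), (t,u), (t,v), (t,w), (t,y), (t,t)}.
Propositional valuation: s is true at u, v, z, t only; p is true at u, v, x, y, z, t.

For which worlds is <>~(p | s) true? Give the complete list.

Let φ = <>~(p | s). Evaluate φ at each world:
  u (successors {u, v, t}): φ is false.
  v (successors {u, v, w, x, y, t}): φ is true.
  w (successors {v, y, t}): φ is false.
  x (successors {v, x}): φ is false.
  y (successors {v, w, z, t}): φ is true.
  z (successors {y}): φ is false.
  t (successors {u, v, w, y, t}): φ is true.
For instance, at z:
  At z: <>~(p | s) requires ~(p | s) at some successor in {y}.
    At y: ~(p | s) is false.
  So <>~(p | s) is false at z.
Satisfying worlds: {v, y, t}

v, y, t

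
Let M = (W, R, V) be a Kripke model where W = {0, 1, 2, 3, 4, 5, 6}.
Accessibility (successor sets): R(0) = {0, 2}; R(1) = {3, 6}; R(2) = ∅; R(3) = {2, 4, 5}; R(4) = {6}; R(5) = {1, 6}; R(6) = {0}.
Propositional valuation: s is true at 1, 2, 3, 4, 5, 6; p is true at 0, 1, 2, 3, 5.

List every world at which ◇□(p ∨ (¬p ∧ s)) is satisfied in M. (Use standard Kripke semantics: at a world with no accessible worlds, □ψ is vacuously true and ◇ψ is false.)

0, 1, 3, 4, 5, 6

Let φ = ◇□(p ∨ (¬p ∧ s)). Evaluate φ at each world:
  0 (successors {0, 2}): φ is true.
  1 (successors {3, 6}): φ is true.
  2 (successors ∅): φ is false.
  3 (successors {2, 4, 5}): φ is true.
  4 (successors {6}): φ is true.
  5 (successors {1, 6}): φ is true.
  6 (successors {0}): φ is true.
For instance, at 6:
  At 6: ◇□(p ∨ (¬p ∧ s)) requires □(p ∨ (¬p ∧ s)) at some successor in {0}.
    □(p ∨ (¬p ∧ s)) holds at 0, so ◇□(p ∨ (¬p ∧ s)) is true at 6.
      At 0: □(p ∨ (¬p ∧ s)) requires p ∨ (¬p ∧ s) at every successor {0, 2}.
        At 0: p ∨ (¬p ∧ s) is true.
        At 2: p ∨ (¬p ∧ s) is true.
      So □(p ∨ (¬p ∧ s)) is true at 0.
Satisfying worlds: {0, 1, 3, 4, 5, 6}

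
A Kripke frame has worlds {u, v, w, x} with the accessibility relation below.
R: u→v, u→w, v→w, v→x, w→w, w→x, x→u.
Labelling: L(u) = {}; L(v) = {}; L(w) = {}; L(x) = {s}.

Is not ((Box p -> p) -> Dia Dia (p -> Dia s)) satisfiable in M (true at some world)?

Let φ = not ((Box p -> p) -> Dia Dia (p -> Dia s)). Evaluate φ at each world:
  u (successors {v, w}): φ is false.
  v (successors {w, x}): φ is false.
  w (successors {w, x}): φ is false.
  x (successors {u}): φ is false.
For instance, at w:
  At w: (Box p -> p) -> Dia Dia (p -> Dia s) is true, so not ((Box p -> p) -> Dia Dia (p -> Dia s)) is false.
    At w: Box p -> p is true, Dia Dia (p -> Dia s) is true, so (Box p -> p) -> Dia Dia (p -> Dia s) is true.
      At w: Box p is false, p is false, so Box p -> p is true.
      At w: Dia Dia (p -> Dia s) requires Dia (p -> Dia s) at some successor in {w, x}.
        Dia (p -> Dia s) holds at w, so Dia Dia (p -> Dia s) is true at w.

No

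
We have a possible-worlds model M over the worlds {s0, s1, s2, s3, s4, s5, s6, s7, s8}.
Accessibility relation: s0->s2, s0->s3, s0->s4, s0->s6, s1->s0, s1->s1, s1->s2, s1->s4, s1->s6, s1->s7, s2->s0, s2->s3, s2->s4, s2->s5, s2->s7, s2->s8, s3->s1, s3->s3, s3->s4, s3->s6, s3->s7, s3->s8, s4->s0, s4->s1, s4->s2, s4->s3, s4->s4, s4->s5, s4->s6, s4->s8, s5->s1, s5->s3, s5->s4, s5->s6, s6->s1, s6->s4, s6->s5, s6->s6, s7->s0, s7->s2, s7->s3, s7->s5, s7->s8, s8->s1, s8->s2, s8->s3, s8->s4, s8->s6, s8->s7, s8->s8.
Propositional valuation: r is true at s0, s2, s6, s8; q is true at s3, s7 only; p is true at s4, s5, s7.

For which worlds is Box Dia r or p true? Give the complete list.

Recall that Box ψ holds at a world iff ψ holds at every accessible world, and Dia ψ holds iff ψ holds at some accessible world.
Let φ = Box Dia r or p. Evaluate φ at each world:
  s0 (successors {s2, s3, s4, s6}): φ is true.
  s1 (successors {s0, s1, s2, s4, s6, s7}): φ is true.
  s2 (successors {s0, s3, s4, s5, s7, s8}): φ is true.
  s3 (successors {s1, s3, s4, s6, s7, s8}): φ is true.
  s4 (successors {s0, s1, s2, s3, s4, s5, s6, s8}): φ is true.
  s5 (successors {s1, s3, s4, s6}): φ is true.
  s6 (successors {s1, s4, s5, s6}): φ is true.
  s7 (successors {s0, s2, s3, s5, s8}): φ is true.
  s8 (successors {s1, s2, s3, s4, s6, s7, s8}): φ is true.
For instance, at s3:
  At s3: Box Dia r is true, p is false, so Box Dia r or p is true.
    At s3: Box Dia r requires Dia r at every successor {s1, s3, s4, s6, s7, s8}.
      At s1: Dia r is true.
      At s3: Dia r is true.
      At s4: Dia r is true.
      At s6: Dia r is true.
      At s7: Dia r is true.
      At s8: Dia r is true.
    So Box Dia r is true at s3.
Satisfying worlds: {s0, s1, s2, s3, s4, s5, s6, s7, s8}

s0, s1, s2, s3, s4, s5, s6, s7, s8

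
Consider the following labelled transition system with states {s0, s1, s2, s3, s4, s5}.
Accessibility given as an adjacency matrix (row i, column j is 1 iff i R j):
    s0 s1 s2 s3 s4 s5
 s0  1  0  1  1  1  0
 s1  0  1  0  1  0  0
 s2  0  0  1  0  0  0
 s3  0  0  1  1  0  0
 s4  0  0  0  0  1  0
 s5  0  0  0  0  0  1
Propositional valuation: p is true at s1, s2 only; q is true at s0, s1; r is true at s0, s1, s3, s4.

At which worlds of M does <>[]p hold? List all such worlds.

s0, s2, s3

Let φ = <>[]p. Evaluate φ at each world:
  s0 (successors {s0, s2, s3, s4}): φ is true.
  s1 (successors {s1, s3}): φ is false.
  s2 (successors {s2}): φ is true.
  s3 (successors {s2, s3}): φ is true.
  s4 (successors {s4}): φ is false.
  s5 (successors {s5}): φ is false.
For instance, at s5:
  At s5: <>[]p requires []p at some successor in {s5}.
    At s5: []p is false.
  So <>[]p is false at s5.
Satisfying worlds: {s0, s2, s3}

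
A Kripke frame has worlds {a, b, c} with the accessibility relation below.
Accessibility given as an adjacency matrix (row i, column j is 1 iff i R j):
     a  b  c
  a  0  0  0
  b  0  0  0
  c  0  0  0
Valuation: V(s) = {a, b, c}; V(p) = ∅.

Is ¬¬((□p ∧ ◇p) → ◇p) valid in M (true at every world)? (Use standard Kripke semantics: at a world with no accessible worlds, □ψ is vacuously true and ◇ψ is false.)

Yes

Let φ = ¬¬((□p ∧ ◇p) → ◇p). Evaluate φ at each world:
  a (successors ∅): φ is true.
  b (successors ∅): φ is true.
  c (successors ∅): φ is true.
For instance, at c:
  At c: ¬((□p ∧ ◇p) → ◇p) is false, so ¬¬((□p ∧ ◇p) → ◇p) is true.
    At c: (□p ∧ ◇p) → ◇p is true, so ¬((□p ∧ ◇p) → ◇p) is false.
      At c: □p ∧ ◇p is false, ◇p is false, so (□p ∧ ◇p) → ◇p is true.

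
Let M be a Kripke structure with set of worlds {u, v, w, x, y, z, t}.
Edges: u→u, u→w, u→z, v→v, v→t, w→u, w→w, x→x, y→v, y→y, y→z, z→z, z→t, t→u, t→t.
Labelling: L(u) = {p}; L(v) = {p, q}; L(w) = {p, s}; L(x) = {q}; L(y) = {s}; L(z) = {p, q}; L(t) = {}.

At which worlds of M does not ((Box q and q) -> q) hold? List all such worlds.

none

Recall that Box ψ holds at a world iff ψ holds at every accessible world, and Dia ψ holds iff ψ holds at some accessible world.
Let φ = not ((Box q and q) -> q). Evaluate φ at each world:
  u (successors {u, w, z}): φ is false.
  v (successors {v, t}): φ is false.
  w (successors {u, w}): φ is false.
  x (successors {x}): φ is false.
  y (successors {v, y, z}): φ is false.
  z (successors {z, t}): φ is false.
  t (successors {u, t}): φ is false.
For instance, at x:
  At x: (Box q and q) -> q is true, so not ((Box q and q) -> q) is false.
    At x: Box q and q is true, q is true, so (Box q and q) -> q is true.
      At x: Box q is true, q is true, so Box q and q is true.
Satisfying worlds: none.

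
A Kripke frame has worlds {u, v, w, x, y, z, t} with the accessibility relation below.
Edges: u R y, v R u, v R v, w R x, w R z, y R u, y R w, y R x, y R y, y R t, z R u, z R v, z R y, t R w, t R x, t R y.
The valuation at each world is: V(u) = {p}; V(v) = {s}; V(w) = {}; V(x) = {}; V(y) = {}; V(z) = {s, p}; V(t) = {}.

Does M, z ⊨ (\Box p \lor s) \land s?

At z: \Box p \lor s is true, s is true, so (\Box p \lor s) \land s is true.
  At z: \Box p is false, s is true, so \Box p \lor s is true.
    At z: \Box p requires p at every successor {u, v, y}.
      p fails at v, so \Box p is false at z.

Yes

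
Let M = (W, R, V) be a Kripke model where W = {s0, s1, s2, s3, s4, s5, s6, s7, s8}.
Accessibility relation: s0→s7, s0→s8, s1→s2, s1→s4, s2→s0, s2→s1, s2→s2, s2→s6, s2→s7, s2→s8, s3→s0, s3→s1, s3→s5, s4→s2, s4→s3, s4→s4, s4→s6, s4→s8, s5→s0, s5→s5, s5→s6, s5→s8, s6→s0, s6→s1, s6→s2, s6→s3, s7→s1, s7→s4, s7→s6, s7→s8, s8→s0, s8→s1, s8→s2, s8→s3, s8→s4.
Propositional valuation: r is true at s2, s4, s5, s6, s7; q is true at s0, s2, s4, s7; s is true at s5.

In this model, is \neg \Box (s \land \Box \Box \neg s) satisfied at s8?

Yes

At s8: \Box (s \land \Box \Box \neg s) is false, so \neg \Box (s \land \Box \Box \neg s) is true.
  At s8: \Box (s \land \Box \Box \neg s) requires s \land \Box \Box \neg s at every successor {s0, s1, s2, s3, s4}.
    s \land \Box \Box \neg s fails at s0, so \Box (s \land \Box \Box \neg s) is false at s8.
      At s0: s is false, \Box \Box \neg s is true, so s \land \Box \Box \neg s is false.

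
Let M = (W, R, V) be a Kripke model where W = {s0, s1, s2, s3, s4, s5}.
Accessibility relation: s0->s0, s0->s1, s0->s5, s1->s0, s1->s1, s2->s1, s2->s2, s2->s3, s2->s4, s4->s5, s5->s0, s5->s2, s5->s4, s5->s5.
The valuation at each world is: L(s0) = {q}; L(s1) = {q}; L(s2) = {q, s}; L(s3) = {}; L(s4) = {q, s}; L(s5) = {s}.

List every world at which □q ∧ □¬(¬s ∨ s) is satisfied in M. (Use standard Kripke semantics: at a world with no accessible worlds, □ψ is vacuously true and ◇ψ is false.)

s3

Let φ = □q ∧ □¬(¬s ∨ s). Evaluate φ at each world:
  s0 (successors {s0, s1, s5}): φ is false.
  s1 (successors {s0, s1}): φ is false.
  s2 (successors {s1, s2, s3, s4}): φ is false.
  s3 (successors ∅): φ is true.
  s4 (successors {s5}): φ is false.
  s5 (successors {s0, s2, s4, s5}): φ is false.
For instance, at s4:
  At s4: □q is false, □¬(¬s ∨ s) is false, so □q ∧ □¬(¬s ∨ s) is false.
    At s4: □q requires q at every successor {s5}.
      q fails at s5, so □q is false at s4.
    At s4: □¬(¬s ∨ s) requires ¬(¬s ∨ s) at every successor {s5}.
      ¬(¬s ∨ s) fails at s5, so □¬(¬s ∨ s) is false at s4.
Satisfying worlds: {s3}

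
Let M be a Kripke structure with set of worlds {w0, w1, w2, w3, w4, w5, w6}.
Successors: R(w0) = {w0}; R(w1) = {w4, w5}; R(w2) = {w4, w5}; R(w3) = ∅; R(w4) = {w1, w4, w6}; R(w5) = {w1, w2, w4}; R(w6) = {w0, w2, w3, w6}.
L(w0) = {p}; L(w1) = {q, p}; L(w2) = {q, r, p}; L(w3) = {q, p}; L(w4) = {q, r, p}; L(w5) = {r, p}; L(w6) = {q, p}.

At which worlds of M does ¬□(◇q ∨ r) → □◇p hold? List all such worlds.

Recall that □ψ holds at a world iff ψ holds at every accessible world, and ◇ψ holds iff ψ holds at some accessible world.
Let φ = ¬□(◇q ∨ r) → □◇p. Evaluate φ at each world:
  w0 (successors {w0}): φ is true.
  w1 (successors {w4, w5}): φ is true.
  w2 (successors {w4, w5}): φ is true.
  w3 (successors ∅): φ is true.
  w4 (successors {w1, w4, w6}): φ is true.
  w5 (successors {w1, w2, w4}): φ is true.
  w6 (successors {w0, w2, w3, w6}): φ is false.
For instance, at w4:
  At w4: ¬□(◇q ∨ r) is false, □◇p is true, so ¬□(◇q ∨ r) → □◇p is true.
    At w4: □(◇q ∨ r) is true, so ¬□(◇q ∨ r) is false.
      At w4: □(◇q ∨ r) requires ◇q ∨ r at every successor {w1, w4, w6}.
        At w1: ◇q ∨ r is true.
        At w4: ◇q ∨ r is true.
        At w6: ◇q ∨ r is true.
      So □(◇q ∨ r) is true at w4.
    At w4: □◇p requires ◇p at every successor {w1, w4, w6}.
      At w1: ◇p is true.
      At w4: ◇p is true.
      At w6: ◇p is true.
    So □◇p is true at w4.
Satisfying worlds: {w0, w1, w2, w3, w4, w5}

w0, w1, w2, w3, w4, w5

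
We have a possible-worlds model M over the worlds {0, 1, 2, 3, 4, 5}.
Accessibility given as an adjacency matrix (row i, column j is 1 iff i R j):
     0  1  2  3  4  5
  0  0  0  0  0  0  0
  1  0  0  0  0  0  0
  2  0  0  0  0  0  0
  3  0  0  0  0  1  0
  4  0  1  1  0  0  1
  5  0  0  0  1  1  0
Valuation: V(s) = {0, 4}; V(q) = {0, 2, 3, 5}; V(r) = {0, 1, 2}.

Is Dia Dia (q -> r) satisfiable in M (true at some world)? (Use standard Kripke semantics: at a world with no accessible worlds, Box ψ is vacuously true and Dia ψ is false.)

Yes

Let φ = Dia Dia (q -> r). Evaluate φ at each world:
  0 (successors ∅): φ is false.
  1 (successors ∅): φ is false.
  2 (successors ∅): φ is false.
  3 (successors {4}): φ is true.
  4 (successors {1, 2, 5}): φ is true.
  5 (successors {3, 4}): φ is true.
Detail at 3 (witness):
  At 3: Dia Dia (q -> r) requires Dia (q -> r) at some successor in {4}.
    Dia (q -> r) holds at 4, so Dia Dia (q -> r) is true at 3.
      At 4: Dia (q -> r) requires q -> r at some successor in {1, 2, 5}.
        q -> r holds at 1, so Dia (q -> r) is true at 4.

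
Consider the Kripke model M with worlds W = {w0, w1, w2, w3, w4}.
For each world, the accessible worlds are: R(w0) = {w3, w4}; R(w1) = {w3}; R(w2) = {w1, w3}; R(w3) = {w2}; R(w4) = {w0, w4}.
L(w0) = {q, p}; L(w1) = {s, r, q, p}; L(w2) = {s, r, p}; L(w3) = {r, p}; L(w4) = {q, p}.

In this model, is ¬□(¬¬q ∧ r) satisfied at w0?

Recall that □ψ holds at a world iff ψ holds at every accessible world, and ◇ψ holds iff ψ holds at some accessible world.
At w0: □(¬¬q ∧ r) is false, so ¬□(¬¬q ∧ r) is true.
  At w0: □(¬¬q ∧ r) requires ¬¬q ∧ r at every successor {w3, w4}.
    ¬¬q ∧ r fails at w3, so □(¬¬q ∧ r) is false at w0.

Yes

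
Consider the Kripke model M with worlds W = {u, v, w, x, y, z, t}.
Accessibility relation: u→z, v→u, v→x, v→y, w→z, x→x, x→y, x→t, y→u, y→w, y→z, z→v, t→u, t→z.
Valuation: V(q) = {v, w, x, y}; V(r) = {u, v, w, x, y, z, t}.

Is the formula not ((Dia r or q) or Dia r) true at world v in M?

No

At v: (Dia r or q) or Dia r is true, so not ((Dia r or q) or Dia r) is false.
  At v: Dia r or q is true, Dia r is true, so (Dia r or q) or Dia r is true.
    At v: Dia r is true, q is true, so Dia r or q is true.
      At v: Dia r requires r at some successor in {u, x, y}.
        r holds at u, so Dia r is true at v.
    At v: Dia r requires r at some successor in {u, x, y}.
      r holds at u, so Dia r is true at v.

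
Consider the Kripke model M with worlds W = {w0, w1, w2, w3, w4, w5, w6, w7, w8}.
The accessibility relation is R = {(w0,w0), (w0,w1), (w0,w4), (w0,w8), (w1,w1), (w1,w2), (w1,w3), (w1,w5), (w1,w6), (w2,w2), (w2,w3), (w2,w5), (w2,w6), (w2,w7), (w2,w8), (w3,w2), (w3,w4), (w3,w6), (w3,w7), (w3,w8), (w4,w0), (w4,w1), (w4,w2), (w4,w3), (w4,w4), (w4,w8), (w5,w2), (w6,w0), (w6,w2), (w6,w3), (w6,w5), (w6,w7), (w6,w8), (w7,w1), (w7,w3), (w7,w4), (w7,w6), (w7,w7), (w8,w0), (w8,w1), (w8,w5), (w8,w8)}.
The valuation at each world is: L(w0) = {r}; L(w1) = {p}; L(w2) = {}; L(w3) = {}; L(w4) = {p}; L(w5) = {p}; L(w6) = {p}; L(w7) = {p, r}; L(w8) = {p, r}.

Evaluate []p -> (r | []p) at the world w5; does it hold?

Recall that []ψ holds at a world iff ψ holds at every accessible world, and <>ψ holds iff ψ holds at some accessible world.
At w5: []p is false, r | []p is false, so []p -> (r | []p) is true.
  At w5: []p requires p at every successor {w2}.
    p fails at w2, so []p is false at w5.
  At w5: r is false, []p is false, so r | []p is false.
    At w5: []p requires p at every successor {w2}.
      p fails at w2, so []p is false at w5.

Yes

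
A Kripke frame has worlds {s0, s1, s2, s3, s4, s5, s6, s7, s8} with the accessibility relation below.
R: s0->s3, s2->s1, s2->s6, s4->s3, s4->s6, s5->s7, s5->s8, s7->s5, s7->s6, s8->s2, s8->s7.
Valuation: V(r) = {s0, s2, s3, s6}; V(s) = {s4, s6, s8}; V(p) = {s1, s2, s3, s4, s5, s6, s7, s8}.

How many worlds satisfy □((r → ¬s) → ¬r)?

6

Let φ = □((r → ¬s) → ¬r). Evaluate φ at each world:
  s0 (successors {s3}): φ is false.
  s1 (successors ∅): φ is true.
  s2 (successors {s1, s6}): φ is true.
  s3 (successors ∅): φ is true.
  s4 (successors {s3, s6}): φ is false.
  s5 (successors {s7, s8}): φ is true.
  s6 (successors ∅): φ is true.
  s7 (successors {s5, s6}): φ is true.
  s8 (successors {s2, s7}): φ is false.
For instance, at s2:
  At s2: □((r → ¬s) → ¬r) requires (r → ¬s) → ¬r at every successor {s1, s6}.
    At s1: (r → ¬s) → ¬r is true.
    At s6: (r → ¬s) → ¬r is true.
  So □((r → ¬s) → ¬r) is true at s2.
Satisfying worlds: {s1, s2, s3, s5, s6, s7}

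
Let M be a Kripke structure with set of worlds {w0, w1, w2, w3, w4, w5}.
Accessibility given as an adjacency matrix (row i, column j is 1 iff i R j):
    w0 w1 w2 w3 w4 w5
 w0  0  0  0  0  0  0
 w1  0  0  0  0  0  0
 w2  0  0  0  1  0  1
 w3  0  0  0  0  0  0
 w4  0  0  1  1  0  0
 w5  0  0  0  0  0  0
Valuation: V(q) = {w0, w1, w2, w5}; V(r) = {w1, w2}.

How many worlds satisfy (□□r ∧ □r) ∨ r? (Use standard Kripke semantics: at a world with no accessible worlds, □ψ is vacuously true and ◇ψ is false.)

Recall that □ψ holds at a world iff ψ holds at every accessible world, and ◇ψ holds iff ψ holds at some accessible world.
Let φ = (□□r ∧ □r) ∨ r. Evaluate φ at each world:
  w0 (successors ∅): φ is true.
  w1 (successors ∅): φ is true.
  w2 (successors {w3, w5}): φ is true.
  w3 (successors ∅): φ is true.
  w4 (successors {w2, w3}): φ is false.
  w5 (successors ∅): φ is true.
For instance, at w4:
  At w4: □□r ∧ □r is false, r is false, so (□□r ∧ □r) ∨ r is false.
    At w4: □□r is false, □r is false, so □□r ∧ □r is false.
      At w4: □□r requires □r at every successor {w2, w3}.
        □r fails at w2, so □□r is false at w4.
      At w4: □r requires r at every successor {w2, w3}.
        r fails at w3, so □r is false at w4.
Satisfying worlds: {w0, w1, w2, w3, w5}

5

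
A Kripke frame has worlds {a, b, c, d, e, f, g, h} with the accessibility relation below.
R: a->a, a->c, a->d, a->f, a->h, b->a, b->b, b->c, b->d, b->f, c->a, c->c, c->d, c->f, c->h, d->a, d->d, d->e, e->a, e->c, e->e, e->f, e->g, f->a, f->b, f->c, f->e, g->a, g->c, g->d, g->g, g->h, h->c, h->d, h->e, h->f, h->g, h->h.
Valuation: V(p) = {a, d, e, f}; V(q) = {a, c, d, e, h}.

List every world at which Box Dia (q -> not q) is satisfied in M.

e, f

Let φ = Box Dia (q -> not q). Evaluate φ at each world:
  a (successors {a, c, d, f, h}): φ is false.
  b (successors {a, b, c, d, f}): φ is false.
  c (successors {a, c, d, f, h}): φ is false.
  d (successors {a, d, e}): φ is false.
  e (successors {a, c, e, f, g}): φ is true.
  f (successors {a, b, c, e}): φ is true.
  g (successors {a, c, d, g, h}): φ is false.
  h (successors {c, d, e, f, g, h}): φ is false.
For instance, at f:
  At f: Box Dia (q -> not q) requires Dia (q -> not q) at every successor {a, b, c, e}.
    At a: Dia (q -> not q) is true.
    At b: Dia (q -> not q) is true.
    At c: Dia (q -> not q) is true.
    At e: Dia (q -> not q) is true.
  So Box Dia (q -> not q) is true at f.
Satisfying worlds: {e, f}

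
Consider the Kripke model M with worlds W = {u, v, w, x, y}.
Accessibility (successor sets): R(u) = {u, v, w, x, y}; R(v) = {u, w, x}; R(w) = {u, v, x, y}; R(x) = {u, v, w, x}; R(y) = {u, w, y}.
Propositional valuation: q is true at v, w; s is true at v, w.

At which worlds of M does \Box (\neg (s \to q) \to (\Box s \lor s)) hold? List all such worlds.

u, v, w, x, y

Let φ = \Box (\neg (s \to q) \to (\Box s \lor s)). Evaluate φ at each world:
  u (successors {u, v, w, x, y}): φ is true.
  v (successors {u, w, x}): φ is true.
  w (successors {u, v, x, y}): φ is true.
  x (successors {u, v, w, x}): φ is true.
  y (successors {u, w, y}): φ is true.
For instance, at w:
  At w: \Box (\neg (s \to q) \to (\Box s \lor s)) requires \neg (s \to q) \to (\Box s \lor s) at every successor {u, v, x, y}.
    At u: \neg (s \to q) \to (\Box s \lor s) is true.
    At v: \neg (s \to q) \to (\Box s \lor s) is true.
    At x: \neg (s \to q) \to (\Box s \lor s) is true.
    At y: \neg (s \to q) \to (\Box s \lor s) is true.
  So \Box (\neg (s \to q) \to (\Box s \lor s)) is true at w.
Satisfying worlds: {u, v, w, x, y}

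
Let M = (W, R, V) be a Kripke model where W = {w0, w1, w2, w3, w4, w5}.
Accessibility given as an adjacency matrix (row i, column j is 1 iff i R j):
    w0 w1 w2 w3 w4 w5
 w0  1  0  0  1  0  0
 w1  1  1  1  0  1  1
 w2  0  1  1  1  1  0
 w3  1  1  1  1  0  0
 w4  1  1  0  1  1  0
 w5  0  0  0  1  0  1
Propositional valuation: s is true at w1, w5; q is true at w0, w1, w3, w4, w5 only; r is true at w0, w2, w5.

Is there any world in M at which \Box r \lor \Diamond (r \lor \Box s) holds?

Recall that \Box ψ holds at a world iff ψ holds at every accessible world, and \Diamond ψ holds iff ψ holds at some accessible world.
Let φ = \Box r \lor \Diamond (r \lor \Box s). Evaluate φ at each world:
  w0 (successors {w0, w3}): φ is true.
  w1 (successors {w0, w1, w2, w4, w5}): φ is true.
  w2 (successors {w1, w2, w3, w4}): φ is true.
  w3 (successors {w0, w1, w2, w3}): φ is true.
  w4 (successors {w0, w1, w3, w4}): φ is true.
  w5 (successors {w3, w5}): φ is true.
Detail at w0 (witness):
  At w0: \Box r is false, \Diamond (r \lor \Box s) is true, so \Box r \lor \Diamond (r \lor \Box s) is true.
    At w0: \Box r requires r at every successor {w0, w3}.
      r fails at w3, so \Box r is false at w0.
    At w0: \Diamond (r \lor \Box s) requires r \lor \Box s at some successor in {w0, w3}.
      r \lor \Box s holds at w0, so \Diamond (r \lor \Box s) is true at w0.

Yes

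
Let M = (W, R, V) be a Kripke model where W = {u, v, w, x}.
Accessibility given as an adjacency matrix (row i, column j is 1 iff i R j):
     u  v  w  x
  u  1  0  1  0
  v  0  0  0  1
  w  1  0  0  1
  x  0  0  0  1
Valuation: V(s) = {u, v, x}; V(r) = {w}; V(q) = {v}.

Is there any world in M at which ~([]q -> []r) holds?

Recall that []ψ holds at a world iff ψ holds at every accessible world, and <>ψ holds iff ψ holds at some accessible world.
Let φ = ~([]q -> []r). Evaluate φ at each world:
  u (successors {u, w}): φ is false.
  v (successors {x}): φ is false.
  w (successors {u, x}): φ is false.
  x (successors {x}): φ is false.
For instance, at x:
  At x: []q -> []r is true, so ~([]q -> []r) is false.
    At x: []q is false, []r is false, so []q -> []r is true.
      At x: []q requires q at every successor {x}.
        q fails at x, so []q is false at x.
      At x: []r requires r at every successor {x}.
        r fails at x, so []r is false at x.

No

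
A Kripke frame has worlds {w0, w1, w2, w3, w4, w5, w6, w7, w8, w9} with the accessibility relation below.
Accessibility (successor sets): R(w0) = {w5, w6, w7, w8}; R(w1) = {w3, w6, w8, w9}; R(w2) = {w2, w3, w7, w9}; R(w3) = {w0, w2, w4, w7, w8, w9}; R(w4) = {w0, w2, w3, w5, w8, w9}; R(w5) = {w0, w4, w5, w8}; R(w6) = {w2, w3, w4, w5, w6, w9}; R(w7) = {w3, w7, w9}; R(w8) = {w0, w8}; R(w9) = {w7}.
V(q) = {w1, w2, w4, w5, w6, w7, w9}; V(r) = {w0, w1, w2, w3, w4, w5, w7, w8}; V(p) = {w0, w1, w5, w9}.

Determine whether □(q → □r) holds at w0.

At w0: □(q → □r) requires q → □r at every successor {w5, w6, w7, w8}.
  q → □r fails at w6, so □(q → □r) is false at w0.
    At w6: q is true, □r is false, so q → □r is false.
      At w6: □r requires r at every successor {w2, w3, w4, w5, w6, w9}.
        r fails at w6, so □r is false at w6.

No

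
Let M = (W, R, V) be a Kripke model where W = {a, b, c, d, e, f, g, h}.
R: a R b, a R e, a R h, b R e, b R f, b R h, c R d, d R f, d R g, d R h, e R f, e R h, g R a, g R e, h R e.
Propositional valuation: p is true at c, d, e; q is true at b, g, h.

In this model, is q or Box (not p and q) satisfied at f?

At f: q is false, Box (not p and q) is true, so q or Box (not p and q) is true.
  At f: no accessible worlds, so Box (not p and q) holds vacuously.

Yes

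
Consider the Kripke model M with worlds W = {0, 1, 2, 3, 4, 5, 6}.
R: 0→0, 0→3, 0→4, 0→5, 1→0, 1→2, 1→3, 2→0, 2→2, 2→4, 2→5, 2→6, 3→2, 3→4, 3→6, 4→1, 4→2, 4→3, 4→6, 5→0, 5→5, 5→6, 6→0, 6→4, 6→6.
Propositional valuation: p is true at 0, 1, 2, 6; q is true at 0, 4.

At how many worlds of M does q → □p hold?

5

Let φ = q → □p. Evaluate φ at each world:
  0 (successors {0, 3, 4, 5}): φ is false.
  1 (successors {0, 2, 3}): φ is true.
  2 (successors {0, 2, 4, 5, 6}): φ is true.
  3 (successors {2, 4, 6}): φ is true.
  4 (successors {1, 2, 3, 6}): φ is false.
  5 (successors {0, 5, 6}): φ is true.
  6 (successors {0, 4, 6}): φ is true.
For instance, at 3:
  At 3: q is false, □p is false, so q → □p is true.
    At 3: □p requires p at every successor {2, 4, 6}.
      p fails at 4, so □p is false at 3.
Satisfying worlds: {1, 2, 3, 5, 6}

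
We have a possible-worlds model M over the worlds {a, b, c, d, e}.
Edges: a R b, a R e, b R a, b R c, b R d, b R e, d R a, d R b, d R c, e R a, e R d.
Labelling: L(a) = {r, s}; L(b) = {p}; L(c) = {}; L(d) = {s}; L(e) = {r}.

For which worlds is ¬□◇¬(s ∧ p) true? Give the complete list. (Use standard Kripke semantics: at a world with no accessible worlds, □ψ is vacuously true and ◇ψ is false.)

b, d

Let φ = ¬□◇¬(s ∧ p). Evaluate φ at each world:
  a (successors {b, e}): φ is false.
  b (successors {a, c, d, e}): φ is true.
  c (successors ∅): φ is false.
  d (successors {a, b, c}): φ is true.
  e (successors {a, d}): φ is false.
For instance, at a:
  At a: □◇¬(s ∧ p) is true, so ¬□◇¬(s ∧ p) is false.
    At a: □◇¬(s ∧ p) requires ◇¬(s ∧ p) at every successor {b, e}.
      At b: ◇¬(s ∧ p) is true.
      At e: ◇¬(s ∧ p) is true.
    So □◇¬(s ∧ p) is true at a.
Satisfying worlds: {b, d}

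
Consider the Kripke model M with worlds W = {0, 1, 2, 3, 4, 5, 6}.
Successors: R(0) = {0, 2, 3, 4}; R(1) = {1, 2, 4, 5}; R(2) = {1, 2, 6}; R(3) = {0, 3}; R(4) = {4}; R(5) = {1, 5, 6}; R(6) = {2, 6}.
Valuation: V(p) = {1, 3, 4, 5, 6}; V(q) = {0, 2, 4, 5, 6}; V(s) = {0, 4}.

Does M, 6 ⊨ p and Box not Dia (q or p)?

Recall that Box ψ holds at a world iff ψ holds at every accessible world, and Dia ψ holds iff ψ holds at some accessible world.
At 6: p is true, Box not Dia (q or p) is false, so p and Box not Dia (q or p) is false.
  At 6: Box not Dia (q or p) requires not Dia (q or p) at every successor {2, 6}.
    not Dia (q or p) fails at 2, so Box not Dia (q or p) is false at 6.
      At 2: Dia (q or p) is true, so not Dia (q or p) is false.

No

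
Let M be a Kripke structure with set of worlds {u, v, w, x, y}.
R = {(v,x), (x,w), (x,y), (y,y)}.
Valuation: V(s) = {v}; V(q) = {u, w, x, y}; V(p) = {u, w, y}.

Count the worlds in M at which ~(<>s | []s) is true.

Let φ = ~(<>s | []s). Evaluate φ at each world:
  u (successors ∅): φ is false.
  v (successors {x}): φ is true.
  w (successors ∅): φ is false.
  x (successors {w, y}): φ is true.
  y (successors {y}): φ is true.
For instance, at x:
  At x: <>s | []s is false, so ~(<>s | []s) is true.
    At x: <>s is false, []s is false, so <>s | []s is false.
      At x: <>s requires s at some successor in {w, y}.
        At w: s is false.
        At y: s is false.
      So <>s is false at x.
      At x: []s requires s at every successor {w, y}.
        s fails at w, so []s is false at x.
Satisfying worlds: {v, x, y}

3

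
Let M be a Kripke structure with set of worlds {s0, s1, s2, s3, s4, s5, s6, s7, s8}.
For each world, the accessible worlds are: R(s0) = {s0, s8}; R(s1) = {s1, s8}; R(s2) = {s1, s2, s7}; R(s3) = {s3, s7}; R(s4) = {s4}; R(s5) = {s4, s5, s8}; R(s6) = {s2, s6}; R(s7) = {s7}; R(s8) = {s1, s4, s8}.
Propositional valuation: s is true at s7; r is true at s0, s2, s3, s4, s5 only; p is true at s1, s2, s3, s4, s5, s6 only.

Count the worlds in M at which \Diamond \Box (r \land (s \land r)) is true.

Recall that \Box ψ holds at a world iff ψ holds at every accessible world, and \Diamond ψ holds iff ψ holds at some accessible world.
Let φ = \Diamond \Box (r \land (s \land r)). Evaluate φ at each world:
  s0 (successors {s0, s8}): φ is false.
  s1 (successors {s1, s8}): φ is false.
  s2 (successors {s1, s2, s7}): φ is false.
  s3 (successors {s3, s7}): φ is false.
  s4 (successors {s4}): φ is false.
  s5 (successors {s4, s5, s8}): φ is false.
  s6 (successors {s2, s6}): φ is false.
  s7 (successors {s7}): φ is false.
  s8 (successors {s1, s4, s8}): φ is false.
For instance, at s7:
  At s7: \Diamond \Box (r \land (s \land r)) requires \Box (r \land (s \land r)) at some successor in {s7}.
    At s7: \Box (r \land (s \land r)) is false.
  So \Diamond \Box (r \land (s \land r)) is false at s7.
Satisfying worlds: none.

0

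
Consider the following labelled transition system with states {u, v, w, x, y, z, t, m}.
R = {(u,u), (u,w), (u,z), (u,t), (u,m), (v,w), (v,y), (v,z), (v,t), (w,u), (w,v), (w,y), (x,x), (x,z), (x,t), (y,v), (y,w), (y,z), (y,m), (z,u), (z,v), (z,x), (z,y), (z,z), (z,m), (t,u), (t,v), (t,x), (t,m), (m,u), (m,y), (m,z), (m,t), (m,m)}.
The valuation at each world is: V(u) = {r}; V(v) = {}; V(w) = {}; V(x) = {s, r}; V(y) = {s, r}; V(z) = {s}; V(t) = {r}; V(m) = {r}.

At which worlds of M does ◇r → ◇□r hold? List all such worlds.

none

Recall that □ψ holds at a world iff ψ holds at every accessible world, and ◇ψ holds iff ψ holds at some accessible world.
Let φ = ◇r → ◇□r. Evaluate φ at each world:
  u (successors {u, w, z, t, m}): φ is false.
  v (successors {w, y, z, t}): φ is false.
  w (successors {u, v, y}): φ is false.
  x (successors {x, z, t}): φ is false.
  y (successors {v, w, z, m}): φ is false.
  z (successors {u, v, x, y, z, m}): φ is false.
  t (successors {u, v, x, m}): φ is false.
  m (successors {u, y, z, t, m}): φ is false.
For instance, at y:
  At y: ◇r is true, ◇□r is false, so ◇r → ◇□r is false.
    At y: ◇r requires r at some successor in {v, w, z, m}.
      r holds at m, so ◇r is true at y.
    At y: ◇□r requires □r at some successor in {v, w, z, m}.
      At v: □r is false.
      At w: □r is false.
      At z: □r is false.
      At m: □r is false.
    So ◇□r is false at y.
Satisfying worlds: none.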